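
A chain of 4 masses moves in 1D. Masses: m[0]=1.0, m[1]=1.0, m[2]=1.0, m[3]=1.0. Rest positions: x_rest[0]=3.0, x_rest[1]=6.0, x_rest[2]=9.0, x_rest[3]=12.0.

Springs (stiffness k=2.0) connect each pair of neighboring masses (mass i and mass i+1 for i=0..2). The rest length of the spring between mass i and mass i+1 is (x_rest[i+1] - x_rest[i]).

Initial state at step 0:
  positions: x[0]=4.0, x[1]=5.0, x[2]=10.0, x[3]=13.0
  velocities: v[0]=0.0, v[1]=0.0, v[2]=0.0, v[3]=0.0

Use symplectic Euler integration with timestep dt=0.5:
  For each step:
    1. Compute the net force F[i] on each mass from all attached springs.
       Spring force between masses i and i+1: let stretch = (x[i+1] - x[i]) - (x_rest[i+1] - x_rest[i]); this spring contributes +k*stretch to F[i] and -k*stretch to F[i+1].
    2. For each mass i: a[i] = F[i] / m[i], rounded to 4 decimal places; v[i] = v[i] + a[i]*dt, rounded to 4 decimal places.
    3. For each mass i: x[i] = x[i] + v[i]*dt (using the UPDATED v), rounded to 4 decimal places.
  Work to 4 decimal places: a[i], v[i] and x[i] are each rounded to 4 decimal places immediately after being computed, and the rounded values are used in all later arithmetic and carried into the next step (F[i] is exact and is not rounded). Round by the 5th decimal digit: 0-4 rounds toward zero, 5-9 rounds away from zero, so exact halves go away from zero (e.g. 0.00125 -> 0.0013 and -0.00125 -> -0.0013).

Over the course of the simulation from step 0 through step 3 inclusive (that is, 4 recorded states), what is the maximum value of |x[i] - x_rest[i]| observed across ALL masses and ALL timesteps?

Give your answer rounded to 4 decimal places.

Step 0: x=[4.0000 5.0000 10.0000 13.0000] v=[0.0000 0.0000 0.0000 0.0000]
Step 1: x=[3.0000 7.0000 9.0000 13.0000] v=[-2.0000 4.0000 -2.0000 0.0000]
Step 2: x=[2.5000 8.0000 9.0000 12.5000] v=[-1.0000 2.0000 0.0000 -1.0000]
Step 3: x=[3.2500 6.7500 10.2500 11.7500] v=[1.5000 -2.5000 2.5000 -1.5000]
Max displacement = 2.0000

Answer: 2.0000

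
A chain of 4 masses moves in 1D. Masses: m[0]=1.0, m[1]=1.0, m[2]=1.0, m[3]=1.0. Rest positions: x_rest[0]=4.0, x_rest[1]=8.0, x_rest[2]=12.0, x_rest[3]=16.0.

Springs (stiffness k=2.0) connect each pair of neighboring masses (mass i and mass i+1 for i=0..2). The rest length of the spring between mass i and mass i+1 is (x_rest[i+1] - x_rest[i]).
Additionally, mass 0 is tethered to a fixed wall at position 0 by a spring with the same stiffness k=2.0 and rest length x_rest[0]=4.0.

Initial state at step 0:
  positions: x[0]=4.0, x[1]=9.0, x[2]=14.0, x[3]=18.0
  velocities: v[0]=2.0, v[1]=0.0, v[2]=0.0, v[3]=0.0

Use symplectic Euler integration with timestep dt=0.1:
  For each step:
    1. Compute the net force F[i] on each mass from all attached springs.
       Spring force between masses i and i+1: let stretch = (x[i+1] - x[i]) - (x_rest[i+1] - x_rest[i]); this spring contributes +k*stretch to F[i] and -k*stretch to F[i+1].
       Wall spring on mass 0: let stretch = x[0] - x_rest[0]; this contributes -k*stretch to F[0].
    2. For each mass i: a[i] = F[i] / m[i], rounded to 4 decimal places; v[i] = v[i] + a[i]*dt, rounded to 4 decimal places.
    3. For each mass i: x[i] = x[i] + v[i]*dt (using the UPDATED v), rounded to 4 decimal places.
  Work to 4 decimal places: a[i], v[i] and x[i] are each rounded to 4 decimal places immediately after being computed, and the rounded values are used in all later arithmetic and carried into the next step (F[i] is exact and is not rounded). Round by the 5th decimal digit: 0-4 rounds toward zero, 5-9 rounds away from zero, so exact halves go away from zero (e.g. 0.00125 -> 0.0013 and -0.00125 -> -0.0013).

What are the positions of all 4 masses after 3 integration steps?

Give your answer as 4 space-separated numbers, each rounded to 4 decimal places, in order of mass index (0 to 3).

Step 0: x=[4.0000 9.0000 14.0000 18.0000] v=[2.0000 0.0000 0.0000 0.0000]
Step 1: x=[4.2200 9.0000 13.9800 18.0000] v=[2.2000 0.0000 -0.2000 0.0000]
Step 2: x=[4.4512 9.0040 13.9408 17.9996] v=[2.3120 0.0400 -0.3920 -0.0040]
Step 3: x=[4.6844 9.0157 13.8840 17.9980] v=[2.3323 0.1168 -0.5676 -0.0158]

Answer: 4.6844 9.0157 13.8840 17.9980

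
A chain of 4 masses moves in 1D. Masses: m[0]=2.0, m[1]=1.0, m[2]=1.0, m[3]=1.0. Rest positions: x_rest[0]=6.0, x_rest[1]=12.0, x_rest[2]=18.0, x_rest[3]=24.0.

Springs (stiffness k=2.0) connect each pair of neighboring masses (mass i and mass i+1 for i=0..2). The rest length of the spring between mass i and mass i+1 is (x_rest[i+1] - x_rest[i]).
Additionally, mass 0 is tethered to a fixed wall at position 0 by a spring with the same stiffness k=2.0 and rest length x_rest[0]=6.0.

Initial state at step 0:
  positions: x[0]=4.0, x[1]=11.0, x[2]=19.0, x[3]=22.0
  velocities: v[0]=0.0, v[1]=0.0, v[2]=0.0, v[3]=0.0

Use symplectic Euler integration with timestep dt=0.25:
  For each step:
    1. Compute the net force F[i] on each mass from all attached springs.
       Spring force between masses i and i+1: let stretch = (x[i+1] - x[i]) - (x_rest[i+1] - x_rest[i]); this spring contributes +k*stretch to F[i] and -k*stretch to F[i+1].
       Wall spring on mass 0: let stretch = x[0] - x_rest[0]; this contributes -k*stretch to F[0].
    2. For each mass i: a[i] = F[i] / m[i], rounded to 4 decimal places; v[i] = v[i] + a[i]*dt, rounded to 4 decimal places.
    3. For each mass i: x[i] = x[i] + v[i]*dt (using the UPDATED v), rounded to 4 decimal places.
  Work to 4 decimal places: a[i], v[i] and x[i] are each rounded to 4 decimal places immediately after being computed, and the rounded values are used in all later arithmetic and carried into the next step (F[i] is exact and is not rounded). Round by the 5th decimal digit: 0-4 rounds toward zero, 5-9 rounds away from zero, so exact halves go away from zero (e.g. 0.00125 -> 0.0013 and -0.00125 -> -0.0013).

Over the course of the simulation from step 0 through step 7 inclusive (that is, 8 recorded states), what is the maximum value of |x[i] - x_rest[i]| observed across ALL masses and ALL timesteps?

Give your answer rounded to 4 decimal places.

Step 0: x=[4.0000 11.0000 19.0000 22.0000] v=[0.0000 0.0000 0.0000 0.0000]
Step 1: x=[4.1875 11.1250 18.3750 22.3750] v=[0.7500 0.5000 -2.5000 1.5000]
Step 2: x=[4.5469 11.2891 17.3438 23.0000] v=[1.4375 0.6563 -4.1250 2.5000]
Step 3: x=[5.0435 11.3673 16.2627 23.6680] v=[1.9863 0.3126 -4.3243 2.6719]
Step 4: x=[5.6201 11.2669 15.4954 24.1603] v=[2.3064 -0.4016 -3.0694 1.9693]
Step 5: x=[6.1984 10.9892 15.2826 24.3195] v=[2.3131 -1.1108 -0.8512 0.6369]
Step 6: x=[6.6887 10.6493 15.6628 24.0991] v=[1.9612 -1.3595 1.5206 -0.8816]
Step 7: x=[7.0085 10.4410 16.4708 23.5742] v=[1.2792 -0.8331 3.2320 -2.0998]
Max displacement = 2.7174

Answer: 2.7174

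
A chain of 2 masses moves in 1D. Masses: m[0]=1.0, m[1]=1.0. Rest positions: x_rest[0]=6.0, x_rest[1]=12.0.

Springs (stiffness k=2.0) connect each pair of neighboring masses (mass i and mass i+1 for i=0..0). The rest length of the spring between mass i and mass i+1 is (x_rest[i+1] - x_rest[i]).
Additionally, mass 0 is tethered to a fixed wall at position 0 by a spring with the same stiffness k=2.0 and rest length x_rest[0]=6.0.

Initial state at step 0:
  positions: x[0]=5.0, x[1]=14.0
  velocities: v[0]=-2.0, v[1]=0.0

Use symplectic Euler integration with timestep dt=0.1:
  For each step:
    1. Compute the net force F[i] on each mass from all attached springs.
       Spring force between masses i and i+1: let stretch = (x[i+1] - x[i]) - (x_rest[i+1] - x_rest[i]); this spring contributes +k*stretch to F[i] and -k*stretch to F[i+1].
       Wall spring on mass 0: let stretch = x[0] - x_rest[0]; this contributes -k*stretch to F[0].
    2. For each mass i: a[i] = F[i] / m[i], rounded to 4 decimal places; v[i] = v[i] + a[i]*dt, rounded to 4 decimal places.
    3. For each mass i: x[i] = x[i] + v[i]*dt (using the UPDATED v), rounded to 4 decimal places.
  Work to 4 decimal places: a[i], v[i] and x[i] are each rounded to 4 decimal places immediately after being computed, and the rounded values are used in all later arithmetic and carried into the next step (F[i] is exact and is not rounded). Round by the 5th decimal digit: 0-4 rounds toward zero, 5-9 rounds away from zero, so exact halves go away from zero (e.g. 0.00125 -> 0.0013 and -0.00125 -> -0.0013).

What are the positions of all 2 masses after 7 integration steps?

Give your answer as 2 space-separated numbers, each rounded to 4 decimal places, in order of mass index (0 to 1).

Step 0: x=[5.0000 14.0000] v=[-2.0000 0.0000]
Step 1: x=[4.8800 13.9400] v=[-1.2000 -0.6000]
Step 2: x=[4.8436 13.8188] v=[-0.3640 -1.2120]
Step 3: x=[4.8898 13.6381] v=[0.4623 -1.8070]
Step 4: x=[5.0132 13.4024] v=[1.2340 -2.3567]
Step 5: x=[5.2041 13.1190] v=[1.9092 -2.8345]
Step 6: x=[5.4492 12.7973] v=[2.4514 -3.2175]
Step 7: x=[5.7323 12.4486] v=[2.8312 -3.4871]

Answer: 5.7323 12.4486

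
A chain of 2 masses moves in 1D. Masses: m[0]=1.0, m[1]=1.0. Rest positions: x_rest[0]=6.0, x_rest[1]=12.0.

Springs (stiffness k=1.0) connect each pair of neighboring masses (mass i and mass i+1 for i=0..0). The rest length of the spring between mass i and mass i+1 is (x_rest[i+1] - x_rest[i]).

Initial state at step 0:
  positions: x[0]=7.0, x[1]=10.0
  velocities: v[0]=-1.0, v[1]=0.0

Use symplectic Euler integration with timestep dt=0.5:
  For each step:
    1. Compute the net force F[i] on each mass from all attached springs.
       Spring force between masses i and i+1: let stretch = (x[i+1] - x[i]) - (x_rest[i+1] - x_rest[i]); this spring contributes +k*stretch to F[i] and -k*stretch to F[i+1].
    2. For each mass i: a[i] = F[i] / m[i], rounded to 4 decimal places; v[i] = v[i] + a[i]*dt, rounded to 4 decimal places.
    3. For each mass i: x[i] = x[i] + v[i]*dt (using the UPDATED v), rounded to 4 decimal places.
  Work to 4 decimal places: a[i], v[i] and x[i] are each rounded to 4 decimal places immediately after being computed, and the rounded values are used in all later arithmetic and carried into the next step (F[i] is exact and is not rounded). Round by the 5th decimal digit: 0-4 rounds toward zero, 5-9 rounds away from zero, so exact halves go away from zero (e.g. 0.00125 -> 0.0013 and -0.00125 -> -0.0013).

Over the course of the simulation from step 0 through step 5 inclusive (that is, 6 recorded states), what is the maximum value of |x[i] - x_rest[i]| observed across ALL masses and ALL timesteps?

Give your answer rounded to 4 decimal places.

Step 0: x=[7.0000 10.0000] v=[-1.0000 0.0000]
Step 1: x=[5.7500 10.7500] v=[-2.5000 1.5000]
Step 2: x=[4.2500 11.7500] v=[-3.0000 2.0000]
Step 3: x=[3.1250 12.3750] v=[-2.2500 1.2500]
Step 4: x=[2.8125 12.1875] v=[-0.6250 -0.3750]
Step 5: x=[3.3438 11.1563] v=[1.0625 -2.0625]
Max displacement = 3.1875

Answer: 3.1875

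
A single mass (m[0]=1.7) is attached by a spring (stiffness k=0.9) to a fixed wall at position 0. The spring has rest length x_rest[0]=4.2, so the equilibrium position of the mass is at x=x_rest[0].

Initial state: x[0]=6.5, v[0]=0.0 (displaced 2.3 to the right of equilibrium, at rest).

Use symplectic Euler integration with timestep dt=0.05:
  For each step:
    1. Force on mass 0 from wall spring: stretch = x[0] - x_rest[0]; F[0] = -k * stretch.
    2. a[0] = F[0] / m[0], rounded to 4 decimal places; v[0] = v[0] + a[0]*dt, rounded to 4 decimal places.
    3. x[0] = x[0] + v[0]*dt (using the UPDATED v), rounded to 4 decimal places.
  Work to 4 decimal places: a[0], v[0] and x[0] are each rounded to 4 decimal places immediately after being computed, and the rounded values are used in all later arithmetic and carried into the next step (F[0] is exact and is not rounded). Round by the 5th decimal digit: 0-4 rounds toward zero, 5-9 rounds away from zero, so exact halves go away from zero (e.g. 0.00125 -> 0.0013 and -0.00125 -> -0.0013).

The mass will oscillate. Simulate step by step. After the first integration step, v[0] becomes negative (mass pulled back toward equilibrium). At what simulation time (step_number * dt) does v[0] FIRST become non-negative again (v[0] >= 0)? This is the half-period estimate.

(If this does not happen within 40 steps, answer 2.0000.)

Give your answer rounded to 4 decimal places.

Answer: 2.0000

Derivation:
Step 0: x=[6.5000] v=[0.0000]
Step 1: x=[6.4970] v=[-0.0609]
Step 2: x=[6.4909] v=[-0.1217]
Step 3: x=[6.4818] v=[-0.1823]
Step 4: x=[6.4697] v=[-0.2427]
Step 5: x=[6.4546] v=[-0.3028]
Step 6: x=[6.4365] v=[-0.3625]
Step 7: x=[6.4154] v=[-0.4217]
Step 8: x=[6.3914] v=[-0.4803]
Step 9: x=[6.3645] v=[-0.5383]
Step 10: x=[6.3347] v=[-0.5956]
Step 11: x=[6.3021] v=[-0.6521]
Step 12: x=[6.2667] v=[-0.7077]
Step 13: x=[6.2286] v=[-0.7624]
Step 14: x=[6.1878] v=[-0.8161]
Step 15: x=[6.1444] v=[-0.8687]
Step 16: x=[6.0984] v=[-0.9202]
Step 17: x=[6.0499] v=[-0.9705]
Step 18: x=[5.9989] v=[-1.0195]
Step 19: x=[5.9455] v=[-1.0671]
Step 20: x=[5.8898] v=[-1.1133]
Step 21: x=[5.8319] v=[-1.1580]
Step 22: x=[5.7718] v=[-1.2012]
Step 23: x=[5.7097] v=[-1.2428]
Step 24: x=[5.6456] v=[-1.2828]
Step 25: x=[5.5795] v=[-1.3211]
Step 26: x=[5.5116] v=[-1.3576]
Step 27: x=[5.4420] v=[-1.3923]
Step 28: x=[5.3707] v=[-1.4252]
Step 29: x=[5.2979] v=[-1.4562]
Step 30: x=[5.2236] v=[-1.4853]
Step 31: x=[5.1480] v=[-1.5124]
Step 32: x=[5.0711] v=[-1.5375]
Step 33: x=[4.9931] v=[-1.5606]
Step 34: x=[4.9140] v=[-1.5816]
Step 35: x=[4.8340] v=[-1.6005]
Step 36: x=[4.7531] v=[-1.6173]
Step 37: x=[4.6715] v=[-1.6319]
Step 38: x=[4.5893] v=[-1.6444]
Step 39: x=[4.5066] v=[-1.6547]
Step 40: x=[4.4235] v=[-1.6628]
v[0] did not become non-negative within 40 steps; using fallback time=2.0000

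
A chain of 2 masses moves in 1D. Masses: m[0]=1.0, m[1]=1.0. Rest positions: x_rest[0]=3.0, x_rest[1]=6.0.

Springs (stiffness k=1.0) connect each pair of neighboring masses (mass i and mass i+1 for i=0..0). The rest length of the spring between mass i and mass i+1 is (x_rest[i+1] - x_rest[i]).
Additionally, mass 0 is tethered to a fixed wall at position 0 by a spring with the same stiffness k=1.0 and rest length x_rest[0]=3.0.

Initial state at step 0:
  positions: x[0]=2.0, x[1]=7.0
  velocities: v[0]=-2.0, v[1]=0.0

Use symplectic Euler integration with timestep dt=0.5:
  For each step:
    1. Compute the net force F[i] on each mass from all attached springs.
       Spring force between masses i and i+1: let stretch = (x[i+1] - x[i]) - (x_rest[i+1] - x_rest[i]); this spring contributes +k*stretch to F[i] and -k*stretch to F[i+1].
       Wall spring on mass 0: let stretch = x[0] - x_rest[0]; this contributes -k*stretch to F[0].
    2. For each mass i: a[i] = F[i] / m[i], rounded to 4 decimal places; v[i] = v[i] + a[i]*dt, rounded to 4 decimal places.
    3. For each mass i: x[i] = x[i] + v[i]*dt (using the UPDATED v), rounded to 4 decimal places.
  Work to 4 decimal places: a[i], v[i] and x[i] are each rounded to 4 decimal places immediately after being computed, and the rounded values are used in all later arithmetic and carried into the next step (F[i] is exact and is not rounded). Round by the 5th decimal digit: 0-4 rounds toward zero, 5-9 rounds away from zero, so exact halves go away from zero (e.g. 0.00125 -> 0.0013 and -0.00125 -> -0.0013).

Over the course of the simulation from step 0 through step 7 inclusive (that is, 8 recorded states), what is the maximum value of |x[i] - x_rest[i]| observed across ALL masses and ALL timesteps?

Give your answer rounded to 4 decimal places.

Step 0: x=[2.0000 7.0000] v=[-2.0000 0.0000]
Step 1: x=[1.7500 6.5000] v=[-0.5000 -1.0000]
Step 2: x=[2.2500 5.5625] v=[1.0000 -1.8750]
Step 3: x=[3.0157 4.5469] v=[1.5313 -2.0313]
Step 4: x=[3.4103 3.8985] v=[0.7891 -1.2969]
Step 5: x=[3.0743 3.8780] v=[-0.6720 -0.0410]
Step 6: x=[2.1707 4.4066] v=[-1.8073 1.0572]
Step 7: x=[1.2834 5.1263] v=[-1.7747 1.4393]
Max displacement = 2.1220

Answer: 2.1220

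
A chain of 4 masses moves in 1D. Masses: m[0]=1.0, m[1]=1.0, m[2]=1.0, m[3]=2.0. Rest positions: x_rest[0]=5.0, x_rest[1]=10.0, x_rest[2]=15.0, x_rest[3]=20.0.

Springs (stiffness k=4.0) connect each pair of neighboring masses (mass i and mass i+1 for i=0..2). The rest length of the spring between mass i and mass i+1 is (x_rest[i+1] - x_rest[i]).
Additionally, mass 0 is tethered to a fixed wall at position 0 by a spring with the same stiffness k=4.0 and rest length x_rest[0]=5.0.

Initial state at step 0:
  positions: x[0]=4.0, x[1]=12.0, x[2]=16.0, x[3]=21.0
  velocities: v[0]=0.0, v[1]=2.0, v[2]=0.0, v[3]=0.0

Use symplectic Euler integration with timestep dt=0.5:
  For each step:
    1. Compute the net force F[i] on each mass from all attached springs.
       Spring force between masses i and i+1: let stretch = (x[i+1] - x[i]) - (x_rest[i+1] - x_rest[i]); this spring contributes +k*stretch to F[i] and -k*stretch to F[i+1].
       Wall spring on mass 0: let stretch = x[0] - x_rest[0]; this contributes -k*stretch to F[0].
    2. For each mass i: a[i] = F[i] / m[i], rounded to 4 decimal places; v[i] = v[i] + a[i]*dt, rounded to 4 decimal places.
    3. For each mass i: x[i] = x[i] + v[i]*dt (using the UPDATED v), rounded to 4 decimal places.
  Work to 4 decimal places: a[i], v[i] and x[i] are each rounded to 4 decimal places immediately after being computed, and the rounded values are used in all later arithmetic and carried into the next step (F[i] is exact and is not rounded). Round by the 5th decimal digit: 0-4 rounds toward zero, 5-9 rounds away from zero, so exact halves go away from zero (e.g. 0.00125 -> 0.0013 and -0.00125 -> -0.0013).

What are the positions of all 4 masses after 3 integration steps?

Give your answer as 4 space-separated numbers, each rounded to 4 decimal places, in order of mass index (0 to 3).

Answer: 5.0000 10.0000 17.5000 20.7500

Derivation:
Step 0: x=[4.0000 12.0000 16.0000 21.0000] v=[0.0000 2.0000 0.0000 0.0000]
Step 1: x=[8.0000 9.0000 17.0000 21.0000] v=[8.0000 -6.0000 2.0000 0.0000]
Step 2: x=[5.0000 13.0000 14.0000 21.5000] v=[-6.0000 8.0000 -6.0000 1.0000]
Step 3: x=[5.0000 10.0000 17.5000 20.7500] v=[0.0000 -6.0000 7.0000 -1.5000]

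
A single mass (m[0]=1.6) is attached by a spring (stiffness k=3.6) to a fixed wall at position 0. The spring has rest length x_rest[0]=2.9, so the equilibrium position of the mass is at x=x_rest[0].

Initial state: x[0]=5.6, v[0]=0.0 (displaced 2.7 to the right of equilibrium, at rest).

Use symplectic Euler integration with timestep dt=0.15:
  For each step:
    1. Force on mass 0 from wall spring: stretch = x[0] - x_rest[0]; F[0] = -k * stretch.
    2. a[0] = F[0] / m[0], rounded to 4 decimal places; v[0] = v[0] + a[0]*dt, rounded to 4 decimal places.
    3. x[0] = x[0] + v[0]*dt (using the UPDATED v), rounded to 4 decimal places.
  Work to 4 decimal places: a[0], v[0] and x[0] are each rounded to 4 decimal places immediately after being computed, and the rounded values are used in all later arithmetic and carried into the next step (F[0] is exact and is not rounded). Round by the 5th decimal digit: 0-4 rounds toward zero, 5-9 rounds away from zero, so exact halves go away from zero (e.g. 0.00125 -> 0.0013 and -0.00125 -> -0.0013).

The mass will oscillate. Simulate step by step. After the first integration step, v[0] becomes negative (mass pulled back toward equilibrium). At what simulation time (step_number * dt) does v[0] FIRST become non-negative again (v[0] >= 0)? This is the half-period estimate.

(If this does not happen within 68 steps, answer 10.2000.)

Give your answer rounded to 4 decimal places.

Step 0: x=[5.6000] v=[0.0000]
Step 1: x=[5.4633] v=[-0.9113]
Step 2: x=[5.1968] v=[-1.7764]
Step 3: x=[4.8141] v=[-2.5516]
Step 4: x=[4.3345] v=[-3.1976]
Step 5: x=[3.7822] v=[-3.6817]
Step 6: x=[3.1853] v=[-3.9795]
Step 7: x=[2.5739] v=[-4.0758]
Step 8: x=[1.9790] v=[-3.9657]
Step 9: x=[1.4308] v=[-3.6549]
Step 10: x=[0.9570] v=[-3.1590]
Step 11: x=[0.5815] v=[-2.5032]
Step 12: x=[0.3234] v=[-1.7207]
Step 13: x=[0.1957] v=[-0.8511]
Step 14: x=[0.2049] v=[0.0616]
First v>=0 after going negative at step 14, time=2.1000

Answer: 2.1000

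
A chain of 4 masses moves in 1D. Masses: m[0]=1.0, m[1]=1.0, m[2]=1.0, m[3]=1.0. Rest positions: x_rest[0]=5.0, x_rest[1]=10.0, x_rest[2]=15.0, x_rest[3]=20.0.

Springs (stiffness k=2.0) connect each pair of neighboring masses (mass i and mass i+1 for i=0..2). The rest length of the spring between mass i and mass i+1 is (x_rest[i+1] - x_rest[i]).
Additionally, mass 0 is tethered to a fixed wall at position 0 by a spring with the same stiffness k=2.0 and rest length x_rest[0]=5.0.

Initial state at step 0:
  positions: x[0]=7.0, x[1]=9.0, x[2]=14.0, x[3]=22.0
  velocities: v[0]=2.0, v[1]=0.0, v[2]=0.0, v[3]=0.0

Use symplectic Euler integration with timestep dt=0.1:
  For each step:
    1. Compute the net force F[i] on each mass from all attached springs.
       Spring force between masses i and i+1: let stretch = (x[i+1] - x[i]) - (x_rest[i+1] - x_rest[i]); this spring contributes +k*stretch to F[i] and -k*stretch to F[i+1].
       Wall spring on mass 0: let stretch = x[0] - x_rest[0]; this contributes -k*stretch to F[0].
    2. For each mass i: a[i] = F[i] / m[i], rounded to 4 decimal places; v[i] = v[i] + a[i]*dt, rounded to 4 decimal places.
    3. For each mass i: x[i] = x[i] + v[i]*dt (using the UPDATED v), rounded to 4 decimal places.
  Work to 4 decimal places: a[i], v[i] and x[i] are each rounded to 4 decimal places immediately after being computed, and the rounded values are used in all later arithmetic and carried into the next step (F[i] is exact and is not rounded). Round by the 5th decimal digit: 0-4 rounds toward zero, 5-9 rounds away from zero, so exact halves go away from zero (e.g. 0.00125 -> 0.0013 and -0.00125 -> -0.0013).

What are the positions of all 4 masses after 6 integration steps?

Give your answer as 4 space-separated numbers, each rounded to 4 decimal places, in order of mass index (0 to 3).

Answer: 6.1835 10.1738 15.1029 20.9001

Derivation:
Step 0: x=[7.0000 9.0000 14.0000 22.0000] v=[2.0000 0.0000 0.0000 0.0000]
Step 1: x=[7.1000 9.0600 14.0600 21.9400] v=[1.0000 0.6000 0.6000 -0.6000]
Step 2: x=[7.0972 9.1808 14.1776 21.8224] v=[-0.0280 1.2080 1.1760 -1.1760]
Step 3: x=[6.9941 9.3599 14.3482 21.6519] v=[-1.0307 1.7906 1.7056 -1.7050]
Step 4: x=[6.7985 9.5914 14.5651 21.4353] v=[-1.9564 2.3151 2.1687 -2.1657]
Step 5: x=[6.5228 9.8665 14.8199 21.1813] v=[-2.7575 2.7513 2.5480 -2.5397]
Step 6: x=[6.1835 10.1738 15.1029 20.9001] v=[-3.3933 3.0732 2.8296 -2.8120]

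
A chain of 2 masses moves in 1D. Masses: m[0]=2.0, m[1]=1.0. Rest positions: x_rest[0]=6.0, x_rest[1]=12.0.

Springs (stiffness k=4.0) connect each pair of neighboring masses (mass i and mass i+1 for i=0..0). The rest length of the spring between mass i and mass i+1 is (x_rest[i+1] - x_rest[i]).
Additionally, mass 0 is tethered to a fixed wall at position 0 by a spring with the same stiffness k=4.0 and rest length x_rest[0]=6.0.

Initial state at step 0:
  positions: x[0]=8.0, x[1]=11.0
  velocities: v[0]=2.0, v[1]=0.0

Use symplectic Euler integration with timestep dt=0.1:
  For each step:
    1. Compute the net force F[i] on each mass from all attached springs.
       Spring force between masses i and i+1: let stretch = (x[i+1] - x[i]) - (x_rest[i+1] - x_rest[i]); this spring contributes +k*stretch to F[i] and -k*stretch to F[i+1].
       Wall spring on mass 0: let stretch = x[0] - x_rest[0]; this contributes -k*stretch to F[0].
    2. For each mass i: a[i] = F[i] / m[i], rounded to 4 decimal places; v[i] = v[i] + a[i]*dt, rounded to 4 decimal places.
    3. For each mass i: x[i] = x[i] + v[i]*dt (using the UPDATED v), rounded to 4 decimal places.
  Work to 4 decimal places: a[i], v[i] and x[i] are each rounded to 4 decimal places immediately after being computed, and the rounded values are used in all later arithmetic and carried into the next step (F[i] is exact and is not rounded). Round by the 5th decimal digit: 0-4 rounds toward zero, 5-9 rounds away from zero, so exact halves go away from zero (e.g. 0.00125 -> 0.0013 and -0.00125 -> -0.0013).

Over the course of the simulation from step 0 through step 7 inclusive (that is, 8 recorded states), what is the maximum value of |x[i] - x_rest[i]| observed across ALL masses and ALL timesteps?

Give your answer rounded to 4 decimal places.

Answer: 2.1000

Derivation:
Step 0: x=[8.0000 11.0000] v=[2.0000 0.0000]
Step 1: x=[8.1000 11.1200] v=[1.0000 1.2000]
Step 2: x=[8.0984 11.3592] v=[-0.0160 2.3920]
Step 3: x=[8.0001 11.7080] v=[-0.9835 3.4877]
Step 4: x=[7.8159 12.1485] v=[-1.8419 4.4045]
Step 5: x=[7.5620 12.6557] v=[-2.5386 5.0715]
Step 6: x=[7.2588 13.1991] v=[-3.0323 5.4340]
Step 7: x=[6.9292 13.7449] v=[-3.2960 5.4579]
Max displacement = 2.1000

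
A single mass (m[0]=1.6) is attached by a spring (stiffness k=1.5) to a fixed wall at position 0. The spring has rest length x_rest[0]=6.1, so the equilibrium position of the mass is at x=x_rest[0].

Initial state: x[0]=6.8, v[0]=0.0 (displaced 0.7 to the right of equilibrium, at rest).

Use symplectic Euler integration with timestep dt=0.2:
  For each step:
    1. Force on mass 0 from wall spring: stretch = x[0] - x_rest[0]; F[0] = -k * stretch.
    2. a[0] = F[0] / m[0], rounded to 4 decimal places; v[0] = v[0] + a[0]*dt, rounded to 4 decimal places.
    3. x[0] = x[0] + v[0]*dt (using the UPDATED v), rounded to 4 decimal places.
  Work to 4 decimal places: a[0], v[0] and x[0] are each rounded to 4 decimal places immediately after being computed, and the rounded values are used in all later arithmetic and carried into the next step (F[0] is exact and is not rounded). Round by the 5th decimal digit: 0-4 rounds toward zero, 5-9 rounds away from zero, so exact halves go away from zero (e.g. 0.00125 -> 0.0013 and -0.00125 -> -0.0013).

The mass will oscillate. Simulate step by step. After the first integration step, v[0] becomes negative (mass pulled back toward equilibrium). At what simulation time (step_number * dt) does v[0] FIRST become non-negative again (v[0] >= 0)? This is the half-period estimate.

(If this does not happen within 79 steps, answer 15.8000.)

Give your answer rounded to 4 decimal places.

Step 0: x=[6.8000] v=[0.0000]
Step 1: x=[6.7737] v=[-0.1313]
Step 2: x=[6.7222] v=[-0.2576]
Step 3: x=[6.6473] v=[-0.3743]
Step 4: x=[6.5519] v=[-0.4769]
Step 5: x=[6.4396] v=[-0.5616]
Step 6: x=[6.3145] v=[-0.6253]
Step 7: x=[6.1814] v=[-0.6655]
Step 8: x=[6.0452] v=[-0.6808]
Step 9: x=[5.9111] v=[-0.6705]
Step 10: x=[5.7841] v=[-0.6351]
Step 11: x=[5.6689] v=[-0.5759]
Step 12: x=[5.5699] v=[-0.4951]
Step 13: x=[5.4908] v=[-0.3957]
Step 14: x=[5.4345] v=[-0.2815]
Step 15: x=[5.4032] v=[-0.1567]
Step 16: x=[5.3980] v=[-0.0260]
Step 17: x=[5.4191] v=[0.1056]
First v>=0 after going negative at step 17, time=3.4000

Answer: 3.4000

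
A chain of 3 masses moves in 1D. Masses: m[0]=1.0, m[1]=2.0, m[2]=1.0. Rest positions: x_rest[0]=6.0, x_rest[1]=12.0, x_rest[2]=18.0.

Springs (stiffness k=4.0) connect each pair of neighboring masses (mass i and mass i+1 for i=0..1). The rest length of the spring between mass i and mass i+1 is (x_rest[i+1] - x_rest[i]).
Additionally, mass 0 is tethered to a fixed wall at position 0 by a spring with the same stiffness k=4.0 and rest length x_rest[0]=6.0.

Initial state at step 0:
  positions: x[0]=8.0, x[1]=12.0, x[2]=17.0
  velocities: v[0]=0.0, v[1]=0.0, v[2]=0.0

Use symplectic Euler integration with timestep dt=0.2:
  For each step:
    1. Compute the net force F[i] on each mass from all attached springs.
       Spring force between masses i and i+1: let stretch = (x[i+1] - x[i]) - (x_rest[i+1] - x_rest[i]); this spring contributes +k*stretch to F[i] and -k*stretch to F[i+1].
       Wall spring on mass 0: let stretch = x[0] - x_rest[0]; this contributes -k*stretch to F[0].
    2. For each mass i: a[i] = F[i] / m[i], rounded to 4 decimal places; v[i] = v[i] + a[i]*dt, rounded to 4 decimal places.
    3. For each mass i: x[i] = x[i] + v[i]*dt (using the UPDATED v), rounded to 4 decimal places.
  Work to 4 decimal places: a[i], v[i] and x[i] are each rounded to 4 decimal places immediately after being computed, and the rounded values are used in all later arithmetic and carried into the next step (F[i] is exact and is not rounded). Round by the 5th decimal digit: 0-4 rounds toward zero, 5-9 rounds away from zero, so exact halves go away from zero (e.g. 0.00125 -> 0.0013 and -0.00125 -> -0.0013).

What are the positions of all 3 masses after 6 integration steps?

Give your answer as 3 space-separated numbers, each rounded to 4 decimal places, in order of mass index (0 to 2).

Answer: 4.4364 11.7279 19.1429

Derivation:
Step 0: x=[8.0000 12.0000 17.0000] v=[0.0000 0.0000 0.0000]
Step 1: x=[7.3600 12.0800 17.1600] v=[-3.2000 0.4000 0.8000]
Step 2: x=[6.2976 12.1888 17.4672] v=[-5.3120 0.5440 1.5360]
Step 3: x=[5.1702 12.2486 17.8899] v=[-5.6371 0.2989 2.1133]
Step 4: x=[4.3481 12.1934 18.3700] v=[-4.1105 -0.2759 2.4003]
Step 5: x=[4.0856 12.0047 18.8218] v=[-1.3127 -0.9434 2.2590]
Step 6: x=[4.4364 11.7279 19.1429] v=[1.7541 -1.3842 1.6053]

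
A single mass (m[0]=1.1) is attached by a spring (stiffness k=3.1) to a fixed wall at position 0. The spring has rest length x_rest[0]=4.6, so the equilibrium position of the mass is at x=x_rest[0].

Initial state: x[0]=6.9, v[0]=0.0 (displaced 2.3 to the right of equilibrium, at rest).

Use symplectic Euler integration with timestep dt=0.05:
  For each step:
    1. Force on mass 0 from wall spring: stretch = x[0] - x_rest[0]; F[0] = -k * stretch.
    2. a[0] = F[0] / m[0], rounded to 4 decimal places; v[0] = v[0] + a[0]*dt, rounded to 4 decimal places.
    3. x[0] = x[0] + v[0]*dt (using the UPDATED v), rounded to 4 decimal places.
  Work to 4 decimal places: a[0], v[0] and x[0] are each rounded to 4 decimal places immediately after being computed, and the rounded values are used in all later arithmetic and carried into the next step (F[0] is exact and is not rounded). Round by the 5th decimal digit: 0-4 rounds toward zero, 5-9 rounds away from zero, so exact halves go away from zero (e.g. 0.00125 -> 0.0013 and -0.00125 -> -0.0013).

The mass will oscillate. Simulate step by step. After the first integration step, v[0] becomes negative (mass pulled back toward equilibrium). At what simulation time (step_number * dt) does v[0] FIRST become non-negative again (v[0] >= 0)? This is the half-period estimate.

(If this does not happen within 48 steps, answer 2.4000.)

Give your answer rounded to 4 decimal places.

Step 0: x=[6.9000] v=[0.0000]
Step 1: x=[6.8838] v=[-0.3241]
Step 2: x=[6.8515] v=[-0.6459]
Step 3: x=[6.8033] v=[-0.9632]
Step 4: x=[6.7396] v=[-1.2737]
Step 5: x=[6.6608] v=[-1.5752]
Step 6: x=[6.5675] v=[-1.8656]
Step 7: x=[6.4604] v=[-2.1428]
Step 8: x=[6.3402] v=[-2.4049]
Step 9: x=[6.2077] v=[-2.6501]
Step 10: x=[6.0639] v=[-2.8766]
Step 11: x=[5.9098] v=[-3.0829]
Step 12: x=[5.7464] v=[-3.2675]
Step 13: x=[5.5750] v=[-3.4290]
Step 14: x=[5.3967] v=[-3.5664]
Step 15: x=[5.2128] v=[-3.6787]
Step 16: x=[5.0245] v=[-3.7651]
Step 17: x=[4.8333] v=[-3.8249]
Step 18: x=[4.6404] v=[-3.8578]
Step 19: x=[4.4472] v=[-3.8635]
Step 20: x=[4.2551] v=[-3.8420]
Step 21: x=[4.0654] v=[-3.7934]
Step 22: x=[3.8795] v=[-3.7181]
Step 23: x=[3.6987] v=[-3.6166]
Step 24: x=[3.5242] v=[-3.4896]
Step 25: x=[3.3573] v=[-3.3380]
Step 26: x=[3.1992] v=[-3.1629]
Step 27: x=[3.0509] v=[-2.9655]
Step 28: x=[2.9135] v=[-2.7472]
Step 29: x=[2.7880] v=[-2.5096]
Step 30: x=[2.6753] v=[-2.2543]
Step 31: x=[2.5761] v=[-1.9831]
Step 32: x=[2.4912] v=[-1.6979]
Step 33: x=[2.4212] v=[-1.4008]
Step 34: x=[2.3665] v=[-1.0938]
Step 35: x=[2.3275] v=[-0.7791]
Step 36: x=[2.3046] v=[-0.4589]
Step 37: x=[2.2978] v=[-0.1355]
Step 38: x=[2.3072] v=[0.1889]
First v>=0 after going negative at step 38, time=1.9000

Answer: 1.9000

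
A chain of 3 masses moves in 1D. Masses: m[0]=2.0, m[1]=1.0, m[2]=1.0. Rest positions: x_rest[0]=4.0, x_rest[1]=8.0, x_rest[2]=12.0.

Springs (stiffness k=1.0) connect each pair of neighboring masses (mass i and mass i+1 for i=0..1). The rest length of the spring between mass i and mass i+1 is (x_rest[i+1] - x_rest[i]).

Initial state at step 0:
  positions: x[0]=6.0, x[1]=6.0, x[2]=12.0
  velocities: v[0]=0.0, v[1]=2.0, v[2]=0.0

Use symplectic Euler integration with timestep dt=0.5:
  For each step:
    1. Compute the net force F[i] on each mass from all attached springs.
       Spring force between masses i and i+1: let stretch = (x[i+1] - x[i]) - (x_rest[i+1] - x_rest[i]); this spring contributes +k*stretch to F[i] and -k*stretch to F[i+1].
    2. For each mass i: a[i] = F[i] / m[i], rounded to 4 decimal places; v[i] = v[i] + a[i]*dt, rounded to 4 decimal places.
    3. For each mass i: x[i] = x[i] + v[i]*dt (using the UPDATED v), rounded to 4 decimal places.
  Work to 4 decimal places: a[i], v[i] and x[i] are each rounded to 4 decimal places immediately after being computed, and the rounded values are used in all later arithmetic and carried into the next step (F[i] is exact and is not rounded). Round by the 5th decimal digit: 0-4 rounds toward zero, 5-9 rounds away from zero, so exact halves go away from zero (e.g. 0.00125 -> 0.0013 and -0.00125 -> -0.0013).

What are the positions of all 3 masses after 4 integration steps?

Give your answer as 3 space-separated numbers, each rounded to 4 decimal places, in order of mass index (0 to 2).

Answer: 4.5957 11.1602 13.6485

Derivation:
Step 0: x=[6.0000 6.0000 12.0000] v=[0.0000 2.0000 0.0000]
Step 1: x=[5.5000 8.5000 11.5000] v=[-1.0000 5.0000 -1.0000]
Step 2: x=[4.8750 11.0000 11.2500] v=[-1.2500 5.0000 -0.5000]
Step 3: x=[4.5156 12.0313 11.9375] v=[-0.7188 2.0625 1.3750]
Step 4: x=[4.5957 11.1602 13.6485] v=[0.1602 -1.7423 3.4219]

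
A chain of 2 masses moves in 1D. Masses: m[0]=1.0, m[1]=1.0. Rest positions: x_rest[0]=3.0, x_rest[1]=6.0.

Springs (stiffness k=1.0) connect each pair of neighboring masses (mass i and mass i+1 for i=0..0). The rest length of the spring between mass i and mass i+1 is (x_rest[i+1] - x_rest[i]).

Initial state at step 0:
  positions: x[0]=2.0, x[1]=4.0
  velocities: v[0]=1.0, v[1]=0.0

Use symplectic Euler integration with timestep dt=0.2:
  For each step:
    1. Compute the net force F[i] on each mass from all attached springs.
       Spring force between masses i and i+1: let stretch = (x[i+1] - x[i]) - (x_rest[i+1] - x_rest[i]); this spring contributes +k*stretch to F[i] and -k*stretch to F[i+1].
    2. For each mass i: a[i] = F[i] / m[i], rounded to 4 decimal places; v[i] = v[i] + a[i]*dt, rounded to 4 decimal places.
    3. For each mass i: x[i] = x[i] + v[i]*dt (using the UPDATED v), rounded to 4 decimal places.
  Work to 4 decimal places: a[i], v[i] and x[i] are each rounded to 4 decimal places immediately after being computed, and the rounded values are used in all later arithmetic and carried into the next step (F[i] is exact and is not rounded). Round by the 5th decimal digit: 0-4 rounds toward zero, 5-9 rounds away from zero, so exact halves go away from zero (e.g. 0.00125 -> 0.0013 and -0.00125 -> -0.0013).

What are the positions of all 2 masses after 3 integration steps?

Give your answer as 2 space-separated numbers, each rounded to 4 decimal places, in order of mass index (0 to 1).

Answer: 2.3444 4.2556

Derivation:
Step 0: x=[2.0000 4.0000] v=[1.0000 0.0000]
Step 1: x=[2.1600 4.0400] v=[0.8000 0.2000]
Step 2: x=[2.2752 4.1248] v=[0.5760 0.4240]
Step 3: x=[2.3444 4.2556] v=[0.3459 0.6541]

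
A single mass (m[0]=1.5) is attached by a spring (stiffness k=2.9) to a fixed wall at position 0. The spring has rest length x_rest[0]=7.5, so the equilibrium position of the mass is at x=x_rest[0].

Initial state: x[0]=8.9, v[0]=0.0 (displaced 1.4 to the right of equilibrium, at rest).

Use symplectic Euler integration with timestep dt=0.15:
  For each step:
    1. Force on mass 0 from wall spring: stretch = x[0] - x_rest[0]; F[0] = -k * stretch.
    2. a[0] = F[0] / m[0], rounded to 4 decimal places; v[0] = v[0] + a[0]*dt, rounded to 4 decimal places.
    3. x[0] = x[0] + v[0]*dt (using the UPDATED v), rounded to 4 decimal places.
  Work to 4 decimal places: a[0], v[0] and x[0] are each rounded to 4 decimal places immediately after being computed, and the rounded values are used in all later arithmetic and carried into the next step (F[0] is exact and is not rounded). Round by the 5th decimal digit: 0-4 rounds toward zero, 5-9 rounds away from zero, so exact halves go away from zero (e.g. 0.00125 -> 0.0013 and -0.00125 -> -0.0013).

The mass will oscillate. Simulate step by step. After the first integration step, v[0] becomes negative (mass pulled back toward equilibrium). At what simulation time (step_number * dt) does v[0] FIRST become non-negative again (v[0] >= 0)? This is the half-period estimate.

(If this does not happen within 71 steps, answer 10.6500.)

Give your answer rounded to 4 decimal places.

Step 0: x=[8.9000] v=[0.0000]
Step 1: x=[8.8391] v=[-0.4060]
Step 2: x=[8.7200] v=[-0.7943]
Step 3: x=[8.5478] v=[-1.1481]
Step 4: x=[8.3300] v=[-1.4520]
Step 5: x=[8.0761] v=[-1.6927]
Step 6: x=[7.7971] v=[-1.8598]
Step 7: x=[7.5052] v=[-1.9460]
Step 8: x=[7.2131] v=[-1.9475]
Step 9: x=[6.9335] v=[-1.8643]
Step 10: x=[6.6785] v=[-1.7000]
Step 11: x=[6.4592] v=[-1.4618]
Step 12: x=[6.2852] v=[-1.1600]
Step 13: x=[6.1640] v=[-0.8077]
Step 14: x=[6.1010] v=[-0.4203]
Step 15: x=[6.0988] v=[-0.0146]
Step 16: x=[6.1576] v=[0.3918]
First v>=0 after going negative at step 16, time=2.4000

Answer: 2.4000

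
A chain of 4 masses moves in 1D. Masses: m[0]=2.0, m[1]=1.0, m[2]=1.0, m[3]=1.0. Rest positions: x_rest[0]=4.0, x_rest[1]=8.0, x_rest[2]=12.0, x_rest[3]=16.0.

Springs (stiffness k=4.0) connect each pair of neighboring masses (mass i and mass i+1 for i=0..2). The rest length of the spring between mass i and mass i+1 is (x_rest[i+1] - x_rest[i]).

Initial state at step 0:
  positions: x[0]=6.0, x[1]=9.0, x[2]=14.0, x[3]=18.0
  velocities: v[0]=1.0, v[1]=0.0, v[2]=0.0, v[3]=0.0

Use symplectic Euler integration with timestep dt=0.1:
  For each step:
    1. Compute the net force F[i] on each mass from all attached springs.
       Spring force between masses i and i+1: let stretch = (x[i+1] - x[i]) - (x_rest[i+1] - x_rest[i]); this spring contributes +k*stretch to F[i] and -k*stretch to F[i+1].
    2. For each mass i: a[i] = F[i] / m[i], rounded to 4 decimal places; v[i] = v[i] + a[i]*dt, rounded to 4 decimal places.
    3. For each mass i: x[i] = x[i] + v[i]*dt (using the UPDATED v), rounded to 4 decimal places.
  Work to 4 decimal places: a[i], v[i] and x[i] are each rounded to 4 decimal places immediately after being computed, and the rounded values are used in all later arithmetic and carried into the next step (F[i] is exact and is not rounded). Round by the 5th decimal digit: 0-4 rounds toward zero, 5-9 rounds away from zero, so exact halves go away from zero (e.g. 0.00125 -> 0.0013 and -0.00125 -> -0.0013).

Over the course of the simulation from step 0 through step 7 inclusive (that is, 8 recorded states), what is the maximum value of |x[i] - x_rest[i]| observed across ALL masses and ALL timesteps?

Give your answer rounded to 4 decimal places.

Step 0: x=[6.0000 9.0000 14.0000 18.0000] v=[1.0000 0.0000 0.0000 0.0000]
Step 1: x=[6.0800 9.0800 13.9600 18.0000] v=[0.8000 0.8000 -0.4000 0.0000]
Step 2: x=[6.1400 9.2352 13.8864 17.9984] v=[0.6000 1.5520 -0.7360 -0.0160]
Step 3: x=[6.1819 9.4526 13.7912 17.9923] v=[0.4190 2.1744 -0.9517 -0.0608]
Step 4: x=[6.2092 9.7128 13.6905 17.9782] v=[0.2731 2.6016 -1.0067 -0.1412]
Step 5: x=[6.2266 9.9919 13.6022 17.9526] v=[0.1738 2.7912 -0.8827 -0.2563]
Step 6: x=[6.2393 10.2648 13.5435 17.9130] v=[0.1269 2.7292 -0.5867 -0.3965]
Step 7: x=[6.2525 10.5079 13.5285 17.8586] v=[0.1320 2.4305 -0.1504 -0.5443]
Max displacement = 2.5079

Answer: 2.5079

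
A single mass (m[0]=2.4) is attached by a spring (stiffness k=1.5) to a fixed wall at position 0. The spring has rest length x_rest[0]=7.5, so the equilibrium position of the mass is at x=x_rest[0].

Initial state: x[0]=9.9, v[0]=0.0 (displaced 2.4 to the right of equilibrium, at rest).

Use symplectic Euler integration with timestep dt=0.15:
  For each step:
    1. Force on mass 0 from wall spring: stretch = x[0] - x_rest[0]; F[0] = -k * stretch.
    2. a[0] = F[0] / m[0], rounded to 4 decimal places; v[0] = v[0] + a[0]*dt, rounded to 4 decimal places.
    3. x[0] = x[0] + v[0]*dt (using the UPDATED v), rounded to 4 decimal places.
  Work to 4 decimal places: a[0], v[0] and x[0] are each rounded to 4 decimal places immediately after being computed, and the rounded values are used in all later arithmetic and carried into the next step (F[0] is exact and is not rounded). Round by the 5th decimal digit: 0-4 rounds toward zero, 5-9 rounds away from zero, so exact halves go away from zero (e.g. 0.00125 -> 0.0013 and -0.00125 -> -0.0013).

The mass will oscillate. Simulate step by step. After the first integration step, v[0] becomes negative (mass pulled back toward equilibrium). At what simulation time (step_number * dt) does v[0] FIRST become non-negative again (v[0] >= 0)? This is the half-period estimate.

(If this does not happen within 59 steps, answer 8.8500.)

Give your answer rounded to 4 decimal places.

Answer: 4.0500

Derivation:
Step 0: x=[9.9000] v=[0.0000]
Step 1: x=[9.8663] v=[-0.2250]
Step 2: x=[9.7993] v=[-0.4468]
Step 3: x=[9.6999] v=[-0.6624]
Step 4: x=[9.5696] v=[-0.8686]
Step 5: x=[9.4102] v=[-1.0626]
Step 6: x=[9.2239] v=[-1.2417]
Step 7: x=[9.0134] v=[-1.4033]
Step 8: x=[8.7816] v=[-1.5452]
Step 9: x=[8.5318] v=[-1.6654]
Step 10: x=[8.2675] v=[-1.7621]
Step 11: x=[7.9924] v=[-1.8341]
Step 12: x=[7.7104] v=[-1.8803]
Step 13: x=[7.4254] v=[-1.9000]
Step 14: x=[7.1415] v=[-1.8930]
Step 15: x=[6.8626] v=[-1.8594]
Step 16: x=[6.5927] v=[-1.7996]
Step 17: x=[6.3355] v=[-1.7145]
Step 18: x=[6.0947] v=[-1.6053]
Step 19: x=[5.8737] v=[-1.4736]
Step 20: x=[5.6755] v=[-1.3211]
Step 21: x=[5.5030] v=[-1.1501]
Step 22: x=[5.3586] v=[-0.9629]
Step 23: x=[5.2443] v=[-0.7621]
Step 24: x=[5.1617] v=[-0.5506]
Step 25: x=[5.1120] v=[-0.3314]
Step 26: x=[5.0959] v=[-0.1075]
Step 27: x=[5.1136] v=[0.1179]
First v>=0 after going negative at step 27, time=4.0500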